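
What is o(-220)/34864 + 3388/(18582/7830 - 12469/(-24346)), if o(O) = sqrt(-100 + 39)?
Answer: 2909241720/2477611 + I*sqrt(61)/34864 ≈ 1174.2 + 0.00022402*I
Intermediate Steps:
o(O) = I*sqrt(61) (o(O) = sqrt(-61) = I*sqrt(61))
o(-220)/34864 + 3388/(18582/7830 - 12469/(-24346)) = (I*sqrt(61))/34864 + 3388/(18582/7830 - 12469/(-24346)) = (I*sqrt(61))*(1/34864) + 3388/(18582*(1/7830) - 12469*(-1/24346)) = I*sqrt(61)/34864 + 3388/(3097/1305 + 337/658) = I*sqrt(61)/34864 + 3388/(2477611/858690) = I*sqrt(61)/34864 + 3388*(858690/2477611) = I*sqrt(61)/34864 + 2909241720/2477611 = 2909241720/2477611 + I*sqrt(61)/34864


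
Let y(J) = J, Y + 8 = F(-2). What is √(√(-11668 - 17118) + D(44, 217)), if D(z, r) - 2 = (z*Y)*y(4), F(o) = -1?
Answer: √(-1582 + I*√28786) ≈ 2.1298 + 39.831*I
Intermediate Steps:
Y = -9 (Y = -8 - 1 = -9)
D(z, r) = 2 - 36*z (D(z, r) = 2 + (z*(-9))*4 = 2 - 9*z*4 = 2 - 36*z)
√(√(-11668 - 17118) + D(44, 217)) = √(√(-11668 - 17118) + (2 - 36*44)) = √(√(-28786) + (2 - 1584)) = √(I*√28786 - 1582) = √(-1582 + I*√28786)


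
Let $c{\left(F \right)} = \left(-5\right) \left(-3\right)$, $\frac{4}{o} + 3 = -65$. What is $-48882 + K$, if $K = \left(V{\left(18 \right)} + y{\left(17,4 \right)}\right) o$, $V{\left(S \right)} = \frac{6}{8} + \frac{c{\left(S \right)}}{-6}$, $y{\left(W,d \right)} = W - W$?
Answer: $- \frac{3323969}{68} \approx -48882.0$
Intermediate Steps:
$o = - \frac{1}{17}$ ($o = \frac{4}{-3 - 65} = \frac{4}{-68} = 4 \left(- \frac{1}{68}\right) = - \frac{1}{17} \approx -0.058824$)
$y{\left(W,d \right)} = 0$
$c{\left(F \right)} = 15$
$V{\left(S \right)} = - \frac{7}{4}$ ($V{\left(S \right)} = \frac{6}{8} + \frac{15}{-6} = 6 \cdot \frac{1}{8} + 15 \left(- \frac{1}{6}\right) = \frac{3}{4} - \frac{5}{2} = - \frac{7}{4}$)
$K = \frac{7}{68}$ ($K = \left(- \frac{7}{4} + 0\right) \left(- \frac{1}{17}\right) = \left(- \frac{7}{4}\right) \left(- \frac{1}{17}\right) = \frac{7}{68} \approx 0.10294$)
$-48882 + K = -48882 + \frac{7}{68} = - \frac{3323969}{68}$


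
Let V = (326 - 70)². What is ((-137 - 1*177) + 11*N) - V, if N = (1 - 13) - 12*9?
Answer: -67170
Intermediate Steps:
V = 65536 (V = 256² = 65536)
N = -120 (N = -12 - 108 = -120)
((-137 - 1*177) + 11*N) - V = ((-137 - 1*177) + 11*(-120)) - 1*65536 = ((-137 - 177) - 1320) - 65536 = (-314 - 1320) - 65536 = -1634 - 65536 = -67170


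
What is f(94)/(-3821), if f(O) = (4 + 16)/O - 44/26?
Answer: 904/2334631 ≈ 0.00038721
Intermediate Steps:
f(O) = -22/13 + 20/O (f(O) = 20/O - 44*1/26 = 20/O - 22/13 = -22/13 + 20/O)
f(94)/(-3821) = (-22/13 + 20/94)/(-3821) = (-22/13 + 20*(1/94))*(-1/3821) = (-22/13 + 10/47)*(-1/3821) = -904/611*(-1/3821) = 904/2334631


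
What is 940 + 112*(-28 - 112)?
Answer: -14740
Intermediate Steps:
940 + 112*(-28 - 112) = 940 + 112*(-140) = 940 - 15680 = -14740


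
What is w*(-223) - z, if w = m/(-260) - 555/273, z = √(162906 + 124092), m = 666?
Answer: 932363/910 - √286998 ≈ 488.85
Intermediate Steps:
z = √286998 ≈ 535.72
w = -4181/910 (w = 666/(-260) - 555/273 = 666*(-1/260) - 555*1/273 = -333/130 - 185/91 = -4181/910 ≈ -4.5945)
w*(-223) - z = -4181/910*(-223) - √286998 = 932363/910 - √286998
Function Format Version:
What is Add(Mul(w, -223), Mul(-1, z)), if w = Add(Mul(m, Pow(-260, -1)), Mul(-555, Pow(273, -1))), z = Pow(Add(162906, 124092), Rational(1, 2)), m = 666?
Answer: Add(Rational(932363, 910), Mul(-1, Pow(286998, Rational(1, 2)))) ≈ 488.85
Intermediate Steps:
z = Pow(286998, Rational(1, 2)) ≈ 535.72
w = Rational(-4181, 910) (w = Add(Mul(666, Pow(-260, -1)), Mul(-555, Pow(273, -1))) = Add(Mul(666, Rational(-1, 260)), Mul(-555, Rational(1, 273))) = Add(Rational(-333, 130), Rational(-185, 91)) = Rational(-4181, 910) ≈ -4.5945)
Add(Mul(w, -223), Mul(-1, z)) = Add(Mul(Rational(-4181, 910), -223), Mul(-1, Pow(286998, Rational(1, 2)))) = Add(Rational(932363, 910), Mul(-1, Pow(286998, Rational(1, 2))))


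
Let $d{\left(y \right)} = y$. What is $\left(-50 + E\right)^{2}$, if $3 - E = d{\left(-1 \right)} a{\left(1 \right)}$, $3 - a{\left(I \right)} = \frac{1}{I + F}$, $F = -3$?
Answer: $\frac{7569}{4} \approx 1892.3$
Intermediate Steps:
$a{\left(I \right)} = 3 - \frac{1}{-3 + I}$ ($a{\left(I \right)} = 3 - \frac{1}{I - 3} = 3 - \frac{1}{-3 + I}$)
$E = \frac{13}{2}$ ($E = 3 - - \frac{-10 + 3 \cdot 1}{-3 + 1} = 3 - - \frac{-10 + 3}{-2} = 3 - - \frac{\left(-1\right) \left(-7\right)}{2} = 3 - \left(-1\right) \frac{7}{2} = 3 - - \frac{7}{2} = 3 + \frac{7}{2} = \frac{13}{2} \approx 6.5$)
$\left(-50 + E\right)^{2} = \left(-50 + \frac{13}{2}\right)^{2} = \left(- \frac{87}{2}\right)^{2} = \frac{7569}{4}$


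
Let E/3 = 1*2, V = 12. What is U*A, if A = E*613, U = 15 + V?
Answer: 99306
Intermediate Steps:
E = 6 (E = 3*(1*2) = 3*2 = 6)
U = 27 (U = 15 + 12 = 27)
A = 3678 (A = 6*613 = 3678)
U*A = 27*3678 = 99306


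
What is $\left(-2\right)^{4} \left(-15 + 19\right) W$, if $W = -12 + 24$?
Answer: $768$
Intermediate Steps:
$W = 12$
$\left(-2\right)^{4} \left(-15 + 19\right) W = \left(-2\right)^{4} \left(-15 + 19\right) 12 = 16 \cdot 4 \cdot 12 = 64 \cdot 12 = 768$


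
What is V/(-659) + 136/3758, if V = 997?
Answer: -1828551/1238261 ≈ -1.4767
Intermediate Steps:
V/(-659) + 136/3758 = 997/(-659) + 136/3758 = 997*(-1/659) + 136*(1/3758) = -997/659 + 68/1879 = -1828551/1238261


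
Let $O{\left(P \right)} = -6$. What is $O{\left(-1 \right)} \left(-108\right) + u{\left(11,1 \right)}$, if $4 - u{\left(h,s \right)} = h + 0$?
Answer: $641$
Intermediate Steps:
$u{\left(h,s \right)} = 4 - h$ ($u{\left(h,s \right)} = 4 - \left(h + 0\right) = 4 - h$)
$O{\left(-1 \right)} \left(-108\right) + u{\left(11,1 \right)} = \left(-6\right) \left(-108\right) + \left(4 - 11\right) = 648 + \left(4 - 11\right) = 648 - 7 = 641$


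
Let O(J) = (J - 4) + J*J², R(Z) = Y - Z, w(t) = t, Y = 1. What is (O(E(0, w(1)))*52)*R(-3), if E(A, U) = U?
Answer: -416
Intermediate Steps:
R(Z) = 1 - Z
O(J) = -4 + J + J³ (O(J) = (-4 + J) + J³ = -4 + J + J³)
(O(E(0, w(1)))*52)*R(-3) = ((-4 + 1 + 1³)*52)*(1 - 1*(-3)) = ((-4 + 1 + 1)*52)*(1 + 3) = -2*52*4 = -104*4 = -416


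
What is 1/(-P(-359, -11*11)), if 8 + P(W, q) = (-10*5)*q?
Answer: -1/6042 ≈ -0.00016551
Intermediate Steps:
P(W, q) = -8 - 50*q (P(W, q) = -8 + (-10*5)*q = -8 - 50*q)
1/(-P(-359, -11*11)) = 1/(-(-8 - (-550)*11)) = 1/(-(-8 - 50*(-121))) = 1/(-(-8 + 6050)) = 1/(-1*6042) = 1/(-6042) = -1/6042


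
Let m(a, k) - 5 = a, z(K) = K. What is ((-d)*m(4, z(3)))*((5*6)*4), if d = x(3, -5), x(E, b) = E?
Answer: -3240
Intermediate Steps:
m(a, k) = 5 + a
d = 3
((-d)*m(4, z(3)))*((5*6)*4) = ((-1*3)*(5 + 4))*((5*6)*4) = (-3*9)*(30*4) = -27*120 = -3240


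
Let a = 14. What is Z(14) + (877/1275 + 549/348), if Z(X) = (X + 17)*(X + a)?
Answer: 128712257/147900 ≈ 870.27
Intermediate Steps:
Z(X) = (14 + X)*(17 + X) (Z(X) = (X + 17)*(X + 14) = (17 + X)*(14 + X) = (14 + X)*(17 + X))
Z(14) + (877/1275 + 549/348) = (238 + 14² + 31*14) + (877/1275 + 549/348) = (238 + 196 + 434) + (877*(1/1275) + 549*(1/348)) = 868 + (877/1275 + 183/116) = 868 + 335057/147900 = 128712257/147900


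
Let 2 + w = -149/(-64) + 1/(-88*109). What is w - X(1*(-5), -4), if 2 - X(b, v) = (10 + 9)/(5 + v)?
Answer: 1329683/76736 ≈ 17.328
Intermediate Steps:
X(b, v) = 2 - 19/(5 + v) (X(b, v) = 2 - (10 + 9)/(5 + v) = 2 - 19/(5 + v))
w = 25171/76736 (w = -2 + (-149/(-64) + 1/(-88*109)) = -2 + (-149*(-1/64) - 1/88*1/109) = -2 + (149/64 - 1/9592) = -2 + 178643/76736 = 25171/76736 ≈ 0.32802)
w - X(1*(-5), -4) = 25171/76736 - (-9 + 2*(-4))/(5 - 4) = 25171/76736 - (-9 - 8)/1 = 25171/76736 - (-17) = 25171/76736 - 1*(-17) = 25171/76736 + 17 = 1329683/76736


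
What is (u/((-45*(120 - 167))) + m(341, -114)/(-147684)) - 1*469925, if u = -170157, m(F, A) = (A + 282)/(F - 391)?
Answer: -20389858789553/43382175 ≈ -4.7001e+5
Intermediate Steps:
m(F, A) = (282 + A)/(-391 + F)
(u/((-45*(120 - 167))) + m(341, -114)/(-147684)) - 1*469925 = (-170157*(-1/(45*(120 - 167))) + ((282 - 114)/(-391 + 341))/(-147684)) - 1*469925 = (-170157/((-45*(-47))) + (168/(-50))*(-1/147684)) - 469925 = (-170157/2115 - 1/50*168*(-1/147684)) - 469925 = (-170157*1/2115 - 84/25*(-1/147684)) - 469925 = (-56719/705 + 7/307675) - 469925 = -3490202678/43382175 - 469925 = -20389858789553/43382175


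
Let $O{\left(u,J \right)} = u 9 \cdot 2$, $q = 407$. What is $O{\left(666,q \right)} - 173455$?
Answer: $-161467$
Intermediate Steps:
$O{\left(u,J \right)} = 18 u$ ($O{\left(u,J \right)} = 9 u 2 = 18 u$)
$O{\left(666,q \right)} - 173455 = 18 \cdot 666 - 173455 = 11988 - 173455 = -161467$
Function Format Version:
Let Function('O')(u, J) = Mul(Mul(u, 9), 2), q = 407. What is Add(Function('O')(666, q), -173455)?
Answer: -161467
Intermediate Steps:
Function('O')(u, J) = Mul(18, u) (Function('O')(u, J) = Mul(Mul(9, u), 2) = Mul(18, u))
Add(Function('O')(666, q), -173455) = Add(Mul(18, 666), -173455) = Add(11988, -173455) = -161467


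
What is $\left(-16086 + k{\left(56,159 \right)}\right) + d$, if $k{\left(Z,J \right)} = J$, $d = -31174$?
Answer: $-47101$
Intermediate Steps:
$\left(-16086 + k{\left(56,159 \right)}\right) + d = \left(-16086 + 159\right) - 31174 = -15927 - 31174 = -47101$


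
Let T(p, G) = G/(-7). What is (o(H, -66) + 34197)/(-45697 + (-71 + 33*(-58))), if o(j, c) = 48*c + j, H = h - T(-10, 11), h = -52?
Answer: -108425/166887 ≈ -0.64969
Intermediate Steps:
T(p, G) = -G/7 (T(p, G) = G*(-1/7) = -G/7)
H = -353/7 (H = -52 - (-1)*11/7 = -52 - 1*(-11/7) = -52 + 11/7 = -353/7 ≈ -50.429)
o(j, c) = j + 48*c
(o(H, -66) + 34197)/(-45697 + (-71 + 33*(-58))) = ((-353/7 + 48*(-66)) + 34197)/(-45697 + (-71 + 33*(-58))) = ((-353/7 - 3168) + 34197)/(-45697 + (-71 - 1914)) = (-22529/7 + 34197)/(-45697 - 1985) = (216850/7)/(-47682) = (216850/7)*(-1/47682) = -108425/166887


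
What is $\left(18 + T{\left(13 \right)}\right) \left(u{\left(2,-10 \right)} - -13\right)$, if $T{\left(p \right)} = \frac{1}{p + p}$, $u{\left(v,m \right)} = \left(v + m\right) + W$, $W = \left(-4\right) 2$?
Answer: $- \frac{1407}{26} \approx -54.115$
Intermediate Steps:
$W = -8$
$u{\left(v,m \right)} = -8 + m + v$ ($u{\left(v,m \right)} = \left(v + m\right) - 8 = \left(m + v\right) - 8 = -8 + m + v$)
$T{\left(p \right)} = \frac{1}{2 p}$
$\left(18 + T{\left(13 \right)}\right) \left(u{\left(2,-10 \right)} - -13\right) = \left(18 + \frac{1}{2 \cdot 13}\right) \left(\left(-8 - 10 + 2\right) - -13\right) = \left(18 + \frac{1}{2} \cdot \frac{1}{13}\right) \left(-16 + 13\right) = \left(18 + \frac{1}{26}\right) \left(-3\right) = \frac{469}{26} \left(-3\right) = - \frac{1407}{26}$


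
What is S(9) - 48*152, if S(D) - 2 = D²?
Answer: -7213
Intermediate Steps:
S(D) = 2 + D²
S(9) - 48*152 = (2 + 9²) - 48*152 = (2 + 81) - 7296 = 83 - 7296 = -7213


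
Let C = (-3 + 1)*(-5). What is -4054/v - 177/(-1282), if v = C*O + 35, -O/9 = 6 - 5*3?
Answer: -5047663/1083290 ≈ -4.6596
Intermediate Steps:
C = 10 (C = -2*(-5) = 10)
O = 81 (O = -9*(6 - 5*3) = -9*(6 - 15) = -9*(-9) = 81)
v = 845 (v = 10*81 + 35 = 810 + 35 = 845)
-4054/v - 177/(-1282) = -4054/845 - 177/(-1282) = -4054*1/845 - 177*(-1/1282) = -4054/845 + 177/1282 = -5047663/1083290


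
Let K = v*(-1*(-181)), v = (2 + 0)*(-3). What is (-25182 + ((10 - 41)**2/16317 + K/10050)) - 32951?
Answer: -1588832913377/27330975 ≈ -58133.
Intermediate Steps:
v = -6 (v = 2*(-3) = -6)
K = -1086 (K = -(-6)*(-181) = -6*181 = -1086)
(-25182 + ((10 - 41)**2/16317 + K/10050)) - 32951 = (-25182 + ((10 - 41)**2/16317 - 1086/10050)) - 32951 = (-25182 + ((-31)**2*(1/16317) - 1086*1/10050)) - 32951 = (-25182 + (961*(1/16317) - 181/1675)) - 32951 = (-25182 + (961/16317 - 181/1675)) - 32951 = (-25182 - 1343702/27330975) - 32951 = -688249956152/27330975 - 32951 = -1588832913377/27330975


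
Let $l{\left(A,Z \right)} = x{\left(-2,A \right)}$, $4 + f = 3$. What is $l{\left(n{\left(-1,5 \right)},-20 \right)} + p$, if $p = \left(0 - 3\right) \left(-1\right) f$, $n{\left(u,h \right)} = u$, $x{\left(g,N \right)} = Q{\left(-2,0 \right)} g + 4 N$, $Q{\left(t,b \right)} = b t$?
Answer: $-7$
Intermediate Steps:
$f = -1$ ($f = -4 + 3 = -1$)
$x{\left(g,N \right)} = 4 N$ ($x{\left(g,N \right)} = 0 \left(-2\right) g + 4 N = 0 g + 4 N = 0 + 4 N = 4 N$)
$l{\left(A,Z \right)} = 4 A$
$p = -3$ ($p = \left(0 - 3\right) \left(-1\right) \left(-1\right) = \left(-3\right) \left(-1\right) \left(-1\right) = 3 \left(-1\right) = -3$)
$l{\left(n{\left(-1,5 \right)},-20 \right)} + p = 4 \left(-1\right) - 3 = -4 - 3 = -7$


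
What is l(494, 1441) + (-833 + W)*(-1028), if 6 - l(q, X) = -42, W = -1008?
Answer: 1892596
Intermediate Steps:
l(q, X) = 48 (l(q, X) = 6 - 1*(-42) = 6 + 42 = 48)
l(494, 1441) + (-833 + W)*(-1028) = 48 + (-833 - 1008)*(-1028) = 48 - 1841*(-1028) = 48 + 1892548 = 1892596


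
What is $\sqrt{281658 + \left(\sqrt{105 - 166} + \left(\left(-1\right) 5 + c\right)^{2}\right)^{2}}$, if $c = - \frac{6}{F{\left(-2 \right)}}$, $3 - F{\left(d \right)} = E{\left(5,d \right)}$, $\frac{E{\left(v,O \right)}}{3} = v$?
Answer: $\frac{\sqrt{4512113 + 648 i \sqrt{61}}}{4} \approx 531.04 + 0.29782 i$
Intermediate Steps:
$E{\left(v,O \right)} = 3 v$
$F{\left(d \right)} = -12$ ($F{\left(d \right)} = 3 - 3 \cdot 5 = 3 - 15 = -12$)
$c = \frac{1}{2}$ ($c = - \frac{6}{-12} = \left(-6\right) \left(- \frac{1}{12}\right) = \frac{1}{2} \approx 0.5$)
$\sqrt{281658 + \left(\sqrt{105 - 166} + \left(\left(-1\right) 5 + c\right)^{2}\right)^{2}} = \sqrt{281658 + \left(\sqrt{105 - 166} + \left(\left(-1\right) 5 + \frac{1}{2}\right)^{2}\right)^{2}} = \sqrt{281658 + \left(\sqrt{-61} + \left(-5 + \frac{1}{2}\right)^{2}\right)^{2}} = \sqrt{281658 + \left(i \sqrt{61} + \left(- \frac{9}{2}\right)^{2}\right)^{2}} = \sqrt{281658 + \left(i \sqrt{61} + \frac{81}{4}\right)^{2}} = \sqrt{281658 + \left(\frac{81}{4} + i \sqrt{61}\right)^{2}}$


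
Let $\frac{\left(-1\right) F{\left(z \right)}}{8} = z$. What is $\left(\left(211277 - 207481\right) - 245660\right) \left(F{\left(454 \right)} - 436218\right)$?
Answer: $106383880400$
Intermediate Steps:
$F{\left(z \right)} = - 8 z$
$\left(\left(211277 - 207481\right) - 245660\right) \left(F{\left(454 \right)} - 436218\right) = \left(\left(211277 - 207481\right) - 245660\right) \left(\left(-8\right) 454 - 436218\right) = \left(\left(211277 - 207481\right) - 245660\right) \left(-3632 - 436218\right) = \left(3796 - 245660\right) \left(-439850\right) = \left(-241864\right) \left(-439850\right) = 106383880400$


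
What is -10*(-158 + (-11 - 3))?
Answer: 1720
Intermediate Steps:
-10*(-158 + (-11 - 3)) = -10*(-158 - 14) = -10*(-172) = 1720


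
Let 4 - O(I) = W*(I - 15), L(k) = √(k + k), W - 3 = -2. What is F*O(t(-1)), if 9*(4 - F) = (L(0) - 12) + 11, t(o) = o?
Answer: 740/9 ≈ 82.222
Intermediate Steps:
W = 1 (W = 3 - 2 = 1)
L(k) = √2*√k (L(k) = √(2*k) = √2*√k)
O(I) = 19 - I (O(I) = 4 - (I - 15) = 4 - (-15 + I) = 4 + (15 - I) = 19 - I)
F = 37/9 (F = 4 - ((√2*√0 - 12) + 11)/9 = 4 - ((√2*0 - 12) + 11)/9 = 4 - ((0 - 12) + 11)/9 = 4 - (-12 + 11)/9 = 4 - ⅑*(-1) = 4 + ⅑ = 37/9 ≈ 4.1111)
F*O(t(-1)) = 37*(19 - 1*(-1))/9 = 37*(19 + 1)/9 = (37/9)*20 = 740/9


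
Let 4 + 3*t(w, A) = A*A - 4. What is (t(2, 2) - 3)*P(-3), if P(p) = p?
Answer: 13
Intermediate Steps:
t(w, A) = -8/3 + A**2/3 (t(w, A) = -4/3 + (A*A - 4)/3 = -4/3 + (A**2 - 4)/3 = -4/3 + (-4 + A**2)/3 = -4/3 + (-4/3 + A**2/3) = -8/3 + A**2/3)
(t(2, 2) - 3)*P(-3) = ((-8/3 + (1/3)*2**2) - 3)*(-3) = ((-8/3 + (1/3)*4) - 3)*(-3) = ((-8/3 + 4/3) - 3)*(-3) = (-4/3 - 3)*(-3) = -13/3*(-3) = 13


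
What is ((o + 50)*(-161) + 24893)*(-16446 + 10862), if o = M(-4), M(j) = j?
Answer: -97647408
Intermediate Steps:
o = -4
((o + 50)*(-161) + 24893)*(-16446 + 10862) = ((-4 + 50)*(-161) + 24893)*(-16446 + 10862) = (46*(-161) + 24893)*(-5584) = (-7406 + 24893)*(-5584) = 17487*(-5584) = -97647408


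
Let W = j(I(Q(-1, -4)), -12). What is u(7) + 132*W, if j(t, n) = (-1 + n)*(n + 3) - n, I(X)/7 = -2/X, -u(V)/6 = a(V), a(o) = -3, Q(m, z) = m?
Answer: 17046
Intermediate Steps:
u(V) = 18 (u(V) = -6*(-3) = 18)
I(X) = -14/X (I(X) = 7*(-2/X) = -14/X)
j(t, n) = -n + (-1 + n)*(3 + n) (j(t, n) = (-1 + n)*(3 + n) - n = -n + (-1 + n)*(3 + n))
W = 129 (W = -3 - 12 + (-12)**2 = -3 - 12 + 144 = 129)
u(7) + 132*W = 18 + 132*129 = 18 + 17028 = 17046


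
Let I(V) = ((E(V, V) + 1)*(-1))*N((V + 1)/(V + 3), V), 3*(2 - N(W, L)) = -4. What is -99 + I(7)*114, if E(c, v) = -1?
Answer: -99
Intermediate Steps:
N(W, L) = 10/3 (N(W, L) = 2 - ⅓*(-4) = 2 + 4/3 = 10/3)
I(V) = 0 (I(V) = ((-1 + 1)*(-1))*(10/3) = (0*(-1))*(10/3) = 0*(10/3) = 0)
-99 + I(7)*114 = -99 + 0*114 = -99 + 0 = -99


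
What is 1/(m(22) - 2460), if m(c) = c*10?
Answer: -1/2240 ≈ -0.00044643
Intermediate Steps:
m(c) = 10*c
1/(m(22) - 2460) = 1/(10*22 - 2460) = 1/(220 - 2460) = 1/(-2240) = -1/2240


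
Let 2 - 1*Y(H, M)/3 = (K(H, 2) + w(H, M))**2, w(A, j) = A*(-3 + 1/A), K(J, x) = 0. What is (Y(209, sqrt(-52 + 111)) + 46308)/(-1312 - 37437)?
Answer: 1129314/38749 ≈ 29.144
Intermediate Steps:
Y(H, M) = 6 - 3*(1 - 3*H)**2 (Y(H, M) = 6 - 3*(0 + (1 - 3*H))**2 = 6 - 3*(1 - 3*H)**2)
(Y(209, sqrt(-52 + 111)) + 46308)/(-1312 - 37437) = ((6 - 3*(-1 + 3*209)**2) + 46308)/(-1312 - 37437) = ((6 - 3*(-1 + 627)**2) + 46308)/(-38749) = ((6 - 3*626**2) + 46308)*(-1/38749) = ((6 - 3*391876) + 46308)*(-1/38749) = ((6 - 1175628) + 46308)*(-1/38749) = (-1175622 + 46308)*(-1/38749) = -1129314*(-1/38749) = 1129314/38749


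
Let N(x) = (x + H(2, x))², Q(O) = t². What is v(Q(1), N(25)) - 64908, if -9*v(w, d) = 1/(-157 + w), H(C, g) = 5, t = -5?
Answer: -77110703/1188 ≈ -64908.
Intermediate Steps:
Q(O) = 25 (Q(O) = (-5)² = 25)
N(x) = (5 + x)² (N(x) = (x + 5)² = (5 + x)²)
v(w, d) = -1/(9*(-157 + w))
v(Q(1), N(25)) - 64908 = -1/(-1413 + 9*25) - 64908 = -1/(-1413 + 225) - 64908 = -1/(-1188) - 64908 = -1*(-1/1188) - 64908 = 1/1188 - 64908 = -77110703/1188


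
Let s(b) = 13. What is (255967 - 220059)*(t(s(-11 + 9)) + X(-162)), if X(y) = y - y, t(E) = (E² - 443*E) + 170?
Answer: -194621360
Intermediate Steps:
t(E) = 170 + E² - 443*E
X(y) = 0
(255967 - 220059)*(t(s(-11 + 9)) + X(-162)) = (255967 - 220059)*((170 + 13² - 443*13) + 0) = 35908*((170 + 169 - 5759) + 0) = 35908*(-5420 + 0) = 35908*(-5420) = -194621360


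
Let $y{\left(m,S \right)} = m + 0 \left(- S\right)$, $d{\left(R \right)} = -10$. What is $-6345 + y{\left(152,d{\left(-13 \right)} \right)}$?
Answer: $-6193$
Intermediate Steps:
$y{\left(m,S \right)} = m$ ($y{\left(m,S \right)} = m + 0 = m$)
$-6345 + y{\left(152,d{\left(-13 \right)} \right)} = -6345 + 152 = -6193$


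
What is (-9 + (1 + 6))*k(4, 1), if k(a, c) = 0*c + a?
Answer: -8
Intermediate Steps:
k(a, c) = a (k(a, c) = 0 + a = a)
(-9 + (1 + 6))*k(4, 1) = (-9 + (1 + 6))*4 = (-9 + 7)*4 = -2*4 = -8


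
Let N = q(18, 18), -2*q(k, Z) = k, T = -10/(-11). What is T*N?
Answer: -90/11 ≈ -8.1818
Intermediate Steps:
T = 10/11 (T = -10*(-1/11) = 10/11 ≈ 0.90909)
q(k, Z) = -k/2
N = -9 (N = -½*18 = -9)
T*N = (10/11)*(-9) = -90/11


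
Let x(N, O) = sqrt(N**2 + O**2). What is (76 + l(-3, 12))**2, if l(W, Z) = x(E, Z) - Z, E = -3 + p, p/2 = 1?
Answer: (64 + sqrt(145))**2 ≈ 5782.3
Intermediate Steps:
p = 2 (p = 2*1 = 2)
E = -1 (E = -3 + 2 = -1)
l(W, Z) = sqrt(1 + Z**2) - Z (l(W, Z) = sqrt((-1)**2 + Z**2) - Z = sqrt(1 + Z**2) - Z)
(76 + l(-3, 12))**2 = (76 + (sqrt(1 + 12**2) - 1*12))**2 = (76 + (sqrt(1 + 144) - 12))**2 = (76 + (sqrt(145) - 12))**2 = (76 + (-12 + sqrt(145)))**2 = (64 + sqrt(145))**2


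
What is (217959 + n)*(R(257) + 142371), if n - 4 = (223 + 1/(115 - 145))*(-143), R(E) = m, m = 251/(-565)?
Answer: 224520864668566/8475 ≈ 2.6492e+10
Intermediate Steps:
m = -251/565 (m = 251*(-1/565) = -251/565 ≈ -0.44425)
R(E) = -251/565
n = -956407/30 (n = 4 + (223 + 1/(115 - 145))*(-143) = 4 + (223 + 1/(-30))*(-143) = 4 + (223 - 1/30)*(-143) = 4 + (6689/30)*(-143) = 4 - 956527/30 = -956407/30 ≈ -31880.)
(217959 + n)*(R(257) + 142371) = (217959 - 956407/30)*(-251/565 + 142371) = (5582363/30)*(80439364/565) = 224520864668566/8475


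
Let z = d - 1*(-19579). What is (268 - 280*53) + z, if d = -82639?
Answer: -77632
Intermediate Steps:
z = -63060 (z = -82639 - 1*(-19579) = -82639 + 19579 = -63060)
(268 - 280*53) + z = (268 - 280*53) - 63060 = (268 - 14840) - 63060 = -14572 - 63060 = -77632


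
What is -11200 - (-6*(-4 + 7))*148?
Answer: -8536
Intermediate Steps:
-11200 - (-6*(-4 + 7))*148 = -11200 - (-6*3)*148 = -11200 - (-18)*148 = -11200 - 1*(-2664) = -11200 + 2664 = -8536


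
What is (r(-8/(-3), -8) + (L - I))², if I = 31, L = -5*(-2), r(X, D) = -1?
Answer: 484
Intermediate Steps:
L = 10
(r(-8/(-3), -8) + (L - I))² = (-1 + (10 - 1*31))² = (-1 + (10 - 31))² = (-1 - 21)² = (-22)² = 484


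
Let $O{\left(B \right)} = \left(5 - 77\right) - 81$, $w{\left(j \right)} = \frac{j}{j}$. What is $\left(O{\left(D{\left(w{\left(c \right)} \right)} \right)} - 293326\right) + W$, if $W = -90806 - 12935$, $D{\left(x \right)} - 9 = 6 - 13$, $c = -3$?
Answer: $-397220$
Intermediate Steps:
$w{\left(j \right)} = 1$
$D{\left(x \right)} = 2$ ($D{\left(x \right)} = 9 + \left(6 - 13\right) = 9 - 7 = 2$)
$W = -103741$ ($W = -90806 - 12935 = -103741$)
$O{\left(B \right)} = -153$ ($O{\left(B \right)} = -72 - 81 = -153$)
$\left(O{\left(D{\left(w{\left(c \right)} \right)} \right)} - 293326\right) + W = \left(-153 - 293326\right) - 103741 = -293479 - 103741 = -397220$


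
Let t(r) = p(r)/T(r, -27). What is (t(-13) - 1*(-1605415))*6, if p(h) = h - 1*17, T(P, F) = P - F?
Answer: 67427340/7 ≈ 9.6325e+6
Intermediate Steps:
p(h) = -17 + h (p(h) = h - 17 = -17 + h)
t(r) = (-17 + r)/(27 + r) (t(r) = (-17 + r)/(r - 1*(-27)) = (-17 + r)/(r + 27) = (-17 + r)/(27 + r))
(t(-13) - 1*(-1605415))*6 = ((-17 - 13)/(27 - 13) - 1*(-1605415))*6 = (-30/14 + 1605415)*6 = ((1/14)*(-30) + 1605415)*6 = (-15/7 + 1605415)*6 = (11237890/7)*6 = 67427340/7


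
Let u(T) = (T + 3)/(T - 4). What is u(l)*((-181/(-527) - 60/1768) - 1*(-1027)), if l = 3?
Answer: -42228585/6851 ≈ -6163.9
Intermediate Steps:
u(T) = (3 + T)/(-4 + T)
u(l)*((-181/(-527) - 60/1768) - 1*(-1027)) = ((3 + 3)/(-4 + 3))*((-181/(-527) - 60/1768) - 1*(-1027)) = (6/(-1))*((-181*(-1/527) - 60*1/1768) + 1027) = (-1*6)*((181/527 - 15/442) + 1027) = -6*(4241/13702 + 1027) = -6*14076195/13702 = -42228585/6851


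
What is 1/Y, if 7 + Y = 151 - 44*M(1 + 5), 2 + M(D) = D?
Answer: -1/32 ≈ -0.031250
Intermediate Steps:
M(D) = -2 + D
Y = -32 (Y = -7 + (151 - 44*(-2 + (1 + 5))) = -7 + (151 - 44*(-2 + 6)) = -7 + (151 - 44*4) = -7 + (151 - 176) = -7 - 25 = -32)
1/Y = 1/(-32) = -1/32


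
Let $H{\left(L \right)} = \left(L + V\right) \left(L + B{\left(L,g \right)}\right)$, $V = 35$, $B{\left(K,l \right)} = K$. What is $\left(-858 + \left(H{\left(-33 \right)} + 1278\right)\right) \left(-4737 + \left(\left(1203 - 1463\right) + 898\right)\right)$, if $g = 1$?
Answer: $-1180512$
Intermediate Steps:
$H{\left(L \right)} = 2 L \left(35 + L\right)$ ($H{\left(L \right)} = \left(L + 35\right) \left(L + L\right) = \left(35 + L\right) 2 L = 2 L \left(35 + L\right)$)
$\left(-858 + \left(H{\left(-33 \right)} + 1278\right)\right) \left(-4737 + \left(\left(1203 - 1463\right) + 898\right)\right) = \left(-858 + \left(2 \left(-33\right) \left(35 - 33\right) + 1278\right)\right) \left(-4737 + \left(\left(1203 - 1463\right) + 898\right)\right) = \left(-858 + \left(2 \left(-33\right) 2 + 1278\right)\right) \left(-4737 + \left(-260 + 898\right)\right) = \left(-858 + \left(-132 + 1278\right)\right) \left(-4737 + 638\right) = \left(-858 + 1146\right) \left(-4099\right) = 288 \left(-4099\right) = -1180512$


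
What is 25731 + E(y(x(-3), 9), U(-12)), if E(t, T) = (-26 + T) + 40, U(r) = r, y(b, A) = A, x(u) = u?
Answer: 25733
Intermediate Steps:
E(t, T) = 14 + T
25731 + E(y(x(-3), 9), U(-12)) = 25731 + (14 - 12) = 25731 + 2 = 25733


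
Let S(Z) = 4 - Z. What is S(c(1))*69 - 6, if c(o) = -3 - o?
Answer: 546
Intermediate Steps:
S(c(1))*69 - 6 = (4 - (-3 - 1*1))*69 - 6 = (4 - (-3 - 1))*69 - 6 = (4 - 1*(-4))*69 - 6 = (4 + 4)*69 - 6 = 8*69 - 6 = 552 - 6 = 546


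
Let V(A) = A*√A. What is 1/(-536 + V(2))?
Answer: -67/35911 - √2/143644 ≈ -0.0018756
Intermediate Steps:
V(A) = A^(3/2)
1/(-536 + V(2)) = 1/(-536 + 2^(3/2)) = 1/(-536 + 2*√2)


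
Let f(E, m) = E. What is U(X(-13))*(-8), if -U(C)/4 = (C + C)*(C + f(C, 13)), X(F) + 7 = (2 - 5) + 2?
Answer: 8192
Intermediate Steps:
X(F) = -8 (X(F) = -7 + ((2 - 5) + 2) = -7 + (-3 + 2) = -7 - 1 = -8)
U(C) = -16*C² (U(C) = -4*(C + C)*(C + C) = -4*2*C*2*C = -16*C²)
U(X(-13))*(-8) = -16*(-8)²*(-8) = -16*64*(-8) = -1024*(-8) = 8192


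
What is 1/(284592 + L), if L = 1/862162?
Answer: 862162/245364407905 ≈ 3.5138e-6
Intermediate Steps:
L = 1/862162 ≈ 1.1599e-6
1/(284592 + L) = 1/(284592 + 1/862162) = 1/(245364407905/862162) = 862162/245364407905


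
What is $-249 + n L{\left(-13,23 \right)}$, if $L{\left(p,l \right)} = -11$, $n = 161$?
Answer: $-2020$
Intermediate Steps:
$-249 + n L{\left(-13,23 \right)} = -249 + 161 \left(-11\right) = -249 - 1771 = -2020$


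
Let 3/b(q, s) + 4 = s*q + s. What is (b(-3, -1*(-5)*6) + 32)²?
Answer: 4182025/4096 ≈ 1021.0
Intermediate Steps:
b(q, s) = 3/(-4 + s + q*s) (b(q, s) = 3/(-4 + (s*q + s)) = 3/(-4 + (q*s + s)) = 3/(-4 + (s + q*s)) = 3/(-4 + s + q*s))
(b(-3, -1*(-5)*6) + 32)² = (3/(-4 - 1*(-5)*6 - 3*(-1*(-5))*6) + 32)² = (3/(-4 + 5*6 - 15*6) + 32)² = (3/(-4 + 30 - 3*30) + 32)² = (3/(-4 + 30 - 90) + 32)² = (3/(-64) + 32)² = (3*(-1/64) + 32)² = (-3/64 + 32)² = (2045/64)² = 4182025/4096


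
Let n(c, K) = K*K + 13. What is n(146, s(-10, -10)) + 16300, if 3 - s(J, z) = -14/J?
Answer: 407889/25 ≈ 16316.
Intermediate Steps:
s(J, z) = 3 + 14/J (s(J, z) = 3 - (-14)/J = 3 + 14/J)
n(c, K) = 13 + K² (n(c, K) = K² + 13 = 13 + K²)
n(146, s(-10, -10)) + 16300 = (13 + (3 + 14/(-10))²) + 16300 = (13 + (3 + 14*(-⅒))²) + 16300 = (13 + (3 - 7/5)²) + 16300 = (13 + (8/5)²) + 16300 = (13 + 64/25) + 16300 = 389/25 + 16300 = 407889/25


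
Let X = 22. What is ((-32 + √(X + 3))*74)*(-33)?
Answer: 65934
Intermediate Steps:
((-32 + √(X + 3))*74)*(-33) = ((-32 + √(22 + 3))*74)*(-33) = ((-32 + √25)*74)*(-33) = ((-32 + 5)*74)*(-33) = -27*74*(-33) = -1998*(-33) = 65934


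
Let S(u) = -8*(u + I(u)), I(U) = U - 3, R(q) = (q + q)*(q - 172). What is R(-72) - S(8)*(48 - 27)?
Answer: 37320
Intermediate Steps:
R(q) = 2*q*(-172 + q) (R(q) = (2*q)*(-172 + q) = 2*q*(-172 + q))
I(U) = -3 + U
S(u) = 24 - 16*u (S(u) = -8*(u + (-3 + u)) = -8*(-3 + 2*u) = 24 - 16*u)
R(-72) - S(8)*(48 - 27) = 2*(-72)*(-172 - 72) - (24 - 16*8)*(48 - 27) = 2*(-72)*(-244) - (24 - 128)*21 = 35136 - (-104)*21 = 35136 - 1*(-2184) = 35136 + 2184 = 37320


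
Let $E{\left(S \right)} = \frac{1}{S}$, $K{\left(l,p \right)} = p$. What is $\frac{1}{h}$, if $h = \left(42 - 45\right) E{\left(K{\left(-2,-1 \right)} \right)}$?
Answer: $\frac{1}{3} \approx 0.33333$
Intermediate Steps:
$h = 3$ ($h = \frac{42 - 45}{-1} = \left(-3\right) \left(-1\right) = 3$)
$\frac{1}{h} = \frac{1}{3}$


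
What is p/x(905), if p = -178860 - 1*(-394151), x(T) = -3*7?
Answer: -215291/21 ≈ -10252.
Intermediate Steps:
x(T) = -21
p = 215291 (p = -178860 + 394151 = 215291)
p/x(905) = 215291/(-21) = 215291*(-1/21) = -215291/21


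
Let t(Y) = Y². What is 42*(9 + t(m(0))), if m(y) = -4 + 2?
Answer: 546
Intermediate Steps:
m(y) = -2
42*(9 + t(m(0))) = 42*(9 + (-2)²) = 42*(9 + 4) = 42*13 = 546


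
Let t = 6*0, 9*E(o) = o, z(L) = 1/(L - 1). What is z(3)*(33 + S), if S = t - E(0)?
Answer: 33/2 ≈ 16.500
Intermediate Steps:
z(L) = 1/(-1 + L)
E(o) = o/9
t = 0
S = 0 (S = 0 - 0/9 = 0 - 1*0 = 0 + 0 = 0)
z(3)*(33 + S) = (33 + 0)/(-1 + 3) = 33/2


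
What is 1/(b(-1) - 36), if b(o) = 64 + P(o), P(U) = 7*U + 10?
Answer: 1/31 ≈ 0.032258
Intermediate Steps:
P(U) = 10 + 7*U
b(o) = 74 + 7*o (b(o) = 64 + (10 + 7*o) = 74 + 7*o)
1/(b(-1) - 36) = 1/((74 + 7*(-1)) - 36) = 1/((74 - 7) - 36) = 1/(67 - 36) = 1/31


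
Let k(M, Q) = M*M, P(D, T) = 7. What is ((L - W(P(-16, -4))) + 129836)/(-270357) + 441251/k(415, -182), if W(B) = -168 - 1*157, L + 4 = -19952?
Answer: 33438413494/15520744775 ≈ 2.1544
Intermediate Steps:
L = -19956 (L = -4 - 19952 = -19956)
W(B) = -325 (W(B) = -168 - 157 = -325)
k(M, Q) = M²
((L - W(P(-16, -4))) + 129836)/(-270357) + 441251/k(415, -182) = ((-19956 - 1*(-325)) + 129836)/(-270357) + 441251/(415²) = ((-19956 + 325) + 129836)*(-1/270357) + 441251/172225 = (-19631 + 129836)*(-1/270357) + 441251*(1/172225) = 110205*(-1/270357) + 441251/172225 = -36735/90119 + 441251/172225 = 33438413494/15520744775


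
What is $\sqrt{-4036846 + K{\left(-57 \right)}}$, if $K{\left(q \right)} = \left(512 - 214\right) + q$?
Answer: $i \sqrt{4036605} \approx 2009.1 i$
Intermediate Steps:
$K{\left(q \right)} = 298 + q$
$\sqrt{-4036846 + K{\left(-57 \right)}} = \sqrt{-4036846 + \left(298 - 57\right)} = \sqrt{-4036846 + 241} = \sqrt{-4036605} = i \sqrt{4036605}$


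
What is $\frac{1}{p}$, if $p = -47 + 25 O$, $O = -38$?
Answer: $- \frac{1}{997} \approx -0.001003$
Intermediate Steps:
$p = -997$ ($p = -47 + 25 \left(-38\right) = -47 - 950 = -997$)
$\frac{1}{p} = \frac{1}{-997} = - \frac{1}{997}$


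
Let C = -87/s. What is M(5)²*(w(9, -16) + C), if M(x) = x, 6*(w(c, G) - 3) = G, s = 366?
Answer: 875/366 ≈ 2.3907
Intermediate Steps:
w(c, G) = 3 + G/6
C = -29/122 (C = -87/366 = -87*1/366 = -29/122 ≈ -0.23770)
M(5)²*(w(9, -16) + C) = 5²*((3 + (⅙)*(-16)) - 29/122) = 25*((3 - 8/3) - 29/122) = 25*(⅓ - 29/122) = 25*(35/366) = 875/366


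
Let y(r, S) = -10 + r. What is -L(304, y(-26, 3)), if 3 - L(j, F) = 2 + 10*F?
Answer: -361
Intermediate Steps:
L(j, F) = 1 - 10*F (L(j, F) = 3 - (2 + 10*F) = 3 + (-2 - 10*F) = 1 - 10*F)
-L(304, y(-26, 3)) = -(1 - 10*(-10 - 26)) = -(1 - 10*(-36)) = -(1 + 360) = -1*361 = -361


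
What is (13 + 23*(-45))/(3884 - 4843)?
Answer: 146/137 ≈ 1.0657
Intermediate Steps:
(13 + 23*(-45))/(3884 - 4843) = (13 - 1035)/(-959) = -1022*(-1/959) = 146/137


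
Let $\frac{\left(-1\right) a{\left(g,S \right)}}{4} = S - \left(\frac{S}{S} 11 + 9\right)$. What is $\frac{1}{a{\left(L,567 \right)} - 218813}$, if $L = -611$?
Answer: $- \frac{1}{221001} \approx -4.5249 \cdot 10^{-6}$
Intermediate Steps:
$a{\left(g,S \right)} = 80 - 4 S$ ($a{\left(g,S \right)} = - 4 \left(S - \left(\frac{S}{S} 11 + 9\right)\right) = - 4 \left(S - \left(1 \cdot 11 + 9\right)\right) = - 4 \left(S - \left(11 + 9\right)\right) = - 4 \left(S - 20\right) = - 4 \left(-20 + S\right) = 80 - 4 S$)
$\frac{1}{a{\left(L,567 \right)} - 218813} = \frac{1}{\left(80 - 2268\right) - 218813} = \frac{1}{-2188 - 218813} = \frac{1}{-221001} = - \frac{1}{221001}$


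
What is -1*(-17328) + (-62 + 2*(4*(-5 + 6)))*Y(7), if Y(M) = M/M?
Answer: 17274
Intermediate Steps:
Y(M) = 1
-1*(-17328) + (-62 + 2*(4*(-5 + 6)))*Y(7) = -1*(-17328) + (-62 + 2*(4*(-5 + 6)))*1 = 17328 + (-62 + 2*(4*1))*1 = 17328 + (-62 + 2*4)*1 = 17328 + (-62 + 8)*1 = 17328 - 54*1 = 17328 - 54 = 17274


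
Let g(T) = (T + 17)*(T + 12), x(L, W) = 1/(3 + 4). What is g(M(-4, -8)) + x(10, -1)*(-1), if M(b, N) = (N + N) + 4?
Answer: -⅐ ≈ -0.14286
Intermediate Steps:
M(b, N) = 4 + 2*N (M(b, N) = 2*N + 4 = 4 + 2*N)
x(L, W) = ⅐ (x(L, W) = 1/7 = ⅐)
g(T) = (12 + T)*(17 + T) (g(T) = (17 + T)*(12 + T) = (12 + T)*(17 + T))
g(M(-4, -8)) + x(10, -1)*(-1) = (204 + (4 + 2*(-8))² + 29*(4 + 2*(-8))) + (⅐)*(-1) = (204 + (4 - 16)² + 29*(4 - 16)) - ⅐ = (204 + (-12)² + 29*(-12)) - ⅐ = (204 + 144 - 348) - ⅐ = 0 - ⅐ = -⅐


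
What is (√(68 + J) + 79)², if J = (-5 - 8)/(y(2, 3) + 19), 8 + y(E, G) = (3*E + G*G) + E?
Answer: (1106 + √13237)²/196 ≈ 7607.0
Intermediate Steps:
y(E, G) = -8 + G² + 4*E (y(E, G) = -8 + ((3*E + G*G) + E) = -8 + ((3*E + G²) + E) = -8 + ((G² + 3*E) + E) = -8 + (G² + 4*E) = -8 + G² + 4*E)
J = -13/28 (J = (-5 - 8)/((-8 + 3² + 4*2) + 19) = -13/((-8 + 9 + 8) + 19) = -13/(9 + 19) = -13/28 ≈ -0.46429)
(√(68 + J) + 79)² = (√(68 - 13/28) + 79)² = (√(1891/28) + 79)² = (√13237/14 + 79)² = (79 + √13237/14)²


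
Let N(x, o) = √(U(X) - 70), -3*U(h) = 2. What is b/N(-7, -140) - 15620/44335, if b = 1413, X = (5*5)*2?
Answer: -3124/8867 - 1413*I*√159/106 ≈ -0.35232 - 168.09*I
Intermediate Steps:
X = 50 (X = 25*2 = 50)
U(h) = -⅔ (U(h) = -⅓*2 = -⅔)
N(x, o) = 2*I*√159/3 (N(x, o) = √(-⅔ - 70) = √(-212/3) = 2*I*√159/3)
b/N(-7, -140) - 15620/44335 = 1413/((2*I*√159/3)) - 15620/44335 = 1413*(-I*√159/106) - 15620*1/44335 = -1413*I*√159/106 - 3124/8867 = -3124/8867 - 1413*I*√159/106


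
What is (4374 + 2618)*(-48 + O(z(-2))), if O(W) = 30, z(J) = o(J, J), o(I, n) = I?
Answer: -125856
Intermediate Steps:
z(J) = J
(4374 + 2618)*(-48 + O(z(-2))) = (4374 + 2618)*(-48 + 30) = 6992*(-18) = -125856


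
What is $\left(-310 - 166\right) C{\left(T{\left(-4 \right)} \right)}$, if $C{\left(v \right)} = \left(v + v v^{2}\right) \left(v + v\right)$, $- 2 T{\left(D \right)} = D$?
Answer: $-19040$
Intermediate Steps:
$T{\left(D \right)} = - \frac{D}{2}$
$C{\left(v \right)} = 2 v \left(v + v^{3}\right)$ ($C{\left(v \right)} = \left(v + v^{3}\right) 2 v = 2 v \left(v + v^{3}\right)$)
$\left(-310 - 166\right) C{\left(T{\left(-4 \right)} \right)} = \left(-310 - 166\right) 2 \left(\left(- \frac{1}{2}\right) \left(-4\right)\right)^{2} \left(1 + \left(\left(- \frac{1}{2}\right) \left(-4\right)\right)^{2}\right) = - 476 \cdot 2 \cdot 2^{2} \left(1 + 2^{2}\right) = - 476 \cdot 2 \cdot 4 \left(1 + 4\right) = - 476 \cdot 2 \cdot 4 \cdot 5 = \left(-476\right) 40 = -19040$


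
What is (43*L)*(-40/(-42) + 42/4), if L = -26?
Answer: -268879/21 ≈ -12804.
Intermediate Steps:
(43*L)*(-40/(-42) + 42/4) = (43*(-26))*(-40/(-42) + 42/4) = -1118*(-40*(-1/42) + 42*(¼)) = -1118*(20/21 + 21/2) = -1118*481/42 = -268879/21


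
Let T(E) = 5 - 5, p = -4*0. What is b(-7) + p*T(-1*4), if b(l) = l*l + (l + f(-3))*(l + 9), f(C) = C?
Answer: 29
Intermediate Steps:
b(l) = l² + (-3 + l)*(9 + l) (b(l) = l*l + (l - 3)*(l + 9) = l² + (-3 + l)*(9 + l))
p = 0
T(E) = 0
b(-7) + p*T(-1*4) = (-27 + 2*(-7)² + 6*(-7)) + 0*0 = (-27 + 2*49 - 42) + 0 = (-27 + 98 - 42) + 0 = 29 + 0 = 29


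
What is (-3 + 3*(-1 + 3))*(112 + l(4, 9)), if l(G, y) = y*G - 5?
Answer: 429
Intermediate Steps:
l(G, y) = -5 + G*y (l(G, y) = G*y - 5 = -5 + G*y)
(-3 + 3*(-1 + 3))*(112 + l(4, 9)) = (-3 + 3*(-1 + 3))*(112 + (-5 + 4*9)) = (-3 + 3*2)*(112 + (-5 + 36)) = (-3 + 6)*(112 + 31) = 3*143 = 429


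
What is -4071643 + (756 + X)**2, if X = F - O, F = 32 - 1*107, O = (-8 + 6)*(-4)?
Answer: -3618714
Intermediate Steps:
O = 8 (O = -2*(-4) = 8)
F = -75 (F = 32 - 107 = -75)
X = -83 (X = -75 - 1*8 = -75 - 8 = -83)
-4071643 + (756 + X)**2 = -4071643 + (756 - 83)**2 = -4071643 + 673**2 = -4071643 + 452929 = -3618714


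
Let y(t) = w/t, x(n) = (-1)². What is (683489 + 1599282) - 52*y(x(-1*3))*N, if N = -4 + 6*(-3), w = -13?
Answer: 2267899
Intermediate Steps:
x(n) = 1
N = -22 (N = -4 - 18 = -22)
y(t) = -13/t
(683489 + 1599282) - 52*y(x(-1*3))*N = (683489 + 1599282) - 52*(-13/1)*(-22) = 2282771 - 52*(-13*1)*(-22) = 2282771 - 52*(-13)*(-22) = 2282771 - (-676)*(-22) = 2282771 - 1*14872 = 2282771 - 14872 = 2267899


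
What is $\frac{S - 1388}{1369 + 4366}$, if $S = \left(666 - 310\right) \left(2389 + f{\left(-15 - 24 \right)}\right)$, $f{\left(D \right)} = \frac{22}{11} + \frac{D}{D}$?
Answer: $\frac{850164}{5735} \approx 148.24$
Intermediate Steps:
$f{\left(D \right)} = 3$ ($f{\left(D \right)} = 22 \cdot \frac{1}{11} + 1 = 2 + 1 = 3$)
$S = 851552$ ($S = \left(666 - 310\right) \left(2389 + 3\right) = 356 \cdot 2392 = 851552$)
$\frac{S - 1388}{1369 + 4366} = \frac{851552 - 1388}{1369 + 4366} = \frac{850164}{5735}$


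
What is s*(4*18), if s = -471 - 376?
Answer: -60984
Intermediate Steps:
s = -847
s*(4*18) = -3388*18 = -847*72 = -60984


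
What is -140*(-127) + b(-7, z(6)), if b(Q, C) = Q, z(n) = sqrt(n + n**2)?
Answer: 17773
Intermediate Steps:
-140*(-127) + b(-7, z(6)) = -140*(-127) - 7 = 17780 - 7 = 17773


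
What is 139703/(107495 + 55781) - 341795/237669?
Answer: -22603848113/38805643644 ≈ -0.58249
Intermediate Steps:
139703/(107495 + 55781) - 341795/237669 = 139703/163276 - 341795*1/237669 = 139703*(1/163276) - 341795/237669 = 139703/163276 - 341795/237669 = -22603848113/38805643644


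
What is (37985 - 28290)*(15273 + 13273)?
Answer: 276753470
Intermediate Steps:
(37985 - 28290)*(15273 + 13273) = 9695*28546 = 276753470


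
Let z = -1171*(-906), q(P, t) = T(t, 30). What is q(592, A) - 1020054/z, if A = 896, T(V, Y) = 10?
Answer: 1598201/176821 ≈ 9.0385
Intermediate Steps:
q(P, t) = 10
z = 1060926
q(592, A) - 1020054/z = 10 - 1020054/1060926 = 10 - 1020054*1/1060926 = 10 - 170009/176821 = 1598201/176821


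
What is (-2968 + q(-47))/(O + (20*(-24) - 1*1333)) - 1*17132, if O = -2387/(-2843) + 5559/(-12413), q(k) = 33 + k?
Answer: -365260464966566/21322410891 ≈ -17130.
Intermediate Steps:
O = 13825594/35290159 (O = -2387*(-1/2843) + 5559*(-1/12413) = 2387/2843 - 5559/12413 = 13825594/35290159 ≈ 0.39177)
(-2968 + q(-47))/(O + (20*(-24) - 1*1333)) - 1*17132 = (-2968 + (33 - 47))/(13825594/35290159 + (20*(-24) - 1*1333)) - 1*17132 = (-2968 - 14)/(13825594/35290159 + (-480 - 1333)) - 17132 = -2982/(13825594/35290159 - 1813) - 17132 = -2982/(-63967232673/35290159) - 17132 = -2982*(-35290159/63967232673) - 17132 = 35078418046/21322410891 - 17132 = -365260464966566/21322410891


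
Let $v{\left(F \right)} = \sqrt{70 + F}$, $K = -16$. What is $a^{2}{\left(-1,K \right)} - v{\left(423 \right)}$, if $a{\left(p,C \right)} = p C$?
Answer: $256 - \sqrt{493} \approx 233.8$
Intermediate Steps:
$a{\left(p,C \right)} = C p$
$a^{2}{\left(-1,K \right)} - v{\left(423 \right)} = \left(\left(-16\right) \left(-1\right)\right)^{2} - \sqrt{70 + 423} = 16^{2} - \sqrt{493} = 256 - \sqrt{493}$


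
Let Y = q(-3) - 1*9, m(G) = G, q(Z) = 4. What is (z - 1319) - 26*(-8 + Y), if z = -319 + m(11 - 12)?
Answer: -1301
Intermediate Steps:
Y = -5 (Y = 4 - 1*9 = 4 - 9 = -5)
z = -320 (z = -319 + (11 - 12) = -319 - 1 = -320)
(z - 1319) - 26*(-8 + Y) = (-320 - 1319) - 26*(-8 - 5) = -1639 - 26*(-13) = -1639 + 338 = -1301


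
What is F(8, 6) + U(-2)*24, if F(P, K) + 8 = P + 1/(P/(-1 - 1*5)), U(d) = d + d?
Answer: -387/4 ≈ -96.750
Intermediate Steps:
U(d) = 2*d
F(P, K) = -8 + P - 6/P (F(P, K) = -8 + (P + 1/(P/(-1 - 1*5))) = -8 + (P + 1/(P/(-1 - 5))) = -8 + (P + 1/(P/(-6))) = -8 + (P + 1/(P*(-⅙))) = -8 + (P + 1/(-P/6)) = -8 + (P - 6/P) = -8 + P - 6/P)
F(8, 6) + U(-2)*24 = (-8 + 8 - 6/8) + (2*(-2))*24 = (-8 + 8 - 6*⅛) - 4*24 = (-8 + 8 - ¾) - 96 = -¾ - 96 = -387/4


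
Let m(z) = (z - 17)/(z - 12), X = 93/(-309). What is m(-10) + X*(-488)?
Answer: 335597/2266 ≈ 148.10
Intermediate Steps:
X = -31/103 (X = 93*(-1/309) = -31/103 ≈ -0.30097)
m(z) = (-17 + z)/(-12 + z)
m(-10) + X*(-488) = (-17 - 10)/(-12 - 10) - 31/103*(-488) = -27/(-22) + 15128/103 = -1/22*(-27) + 15128/103 = 27/22 + 15128/103 = 335597/2266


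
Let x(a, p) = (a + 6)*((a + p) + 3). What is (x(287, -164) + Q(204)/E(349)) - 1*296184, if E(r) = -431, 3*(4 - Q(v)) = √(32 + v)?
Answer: -111743650/431 + 2*√59/1293 ≈ -2.5927e+5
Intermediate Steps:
Q(v) = 4 - √(32 + v)/3
x(a, p) = (6 + a)*(3 + a + p)
(x(287, -164) + Q(204)/E(349)) - 1*296184 = ((18 + 287² + 6*(-164) + 9*287 + 287*(-164)) + (4 - √(32 + 204)/3)/(-431)) - 1*296184 = ((18 + 82369 - 984 + 2583 - 47068) + (4 - 2*√59/3)*(-1/431)) - 296184 = (36918 + (4 - 2*√59/3)*(-1/431)) - 296184 = (36918 + (-4/431 + 2*√59/1293)) - 296184 = (15911654/431 + 2*√59/1293) - 296184 = -111743650/431 + 2*√59/1293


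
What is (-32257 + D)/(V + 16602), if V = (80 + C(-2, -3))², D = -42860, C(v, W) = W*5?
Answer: -75117/20827 ≈ -3.6067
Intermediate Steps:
C(v, W) = 5*W
V = 4225 (V = (80 + 5*(-3))² = (80 - 15)² = 65² = 4225)
(-32257 + D)/(V + 16602) = (-32257 - 42860)/(4225 + 16602) = -75117/20827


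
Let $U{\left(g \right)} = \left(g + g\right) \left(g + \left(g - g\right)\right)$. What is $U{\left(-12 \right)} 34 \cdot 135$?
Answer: $1321920$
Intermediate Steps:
$U{\left(g \right)} = 2 g^{2}$ ($U{\left(g \right)} = 2 g \left(g + 0\right) = 2 g g = 2 g^{2}$)
$U{\left(-12 \right)} 34 \cdot 135 = 2 \left(-12\right)^{2} \cdot 34 \cdot 135 = 2 \cdot 144 \cdot 34 \cdot 135 = 288 \cdot 34 \cdot 135 = 9792 \cdot 135 = 1321920$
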